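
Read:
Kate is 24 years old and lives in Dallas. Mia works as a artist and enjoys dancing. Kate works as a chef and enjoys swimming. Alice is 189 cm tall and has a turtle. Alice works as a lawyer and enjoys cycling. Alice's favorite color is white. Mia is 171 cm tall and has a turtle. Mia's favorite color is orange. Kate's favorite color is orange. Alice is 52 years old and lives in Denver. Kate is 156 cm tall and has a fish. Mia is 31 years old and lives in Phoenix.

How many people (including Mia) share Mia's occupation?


Mia is a artist. Count = 1

1


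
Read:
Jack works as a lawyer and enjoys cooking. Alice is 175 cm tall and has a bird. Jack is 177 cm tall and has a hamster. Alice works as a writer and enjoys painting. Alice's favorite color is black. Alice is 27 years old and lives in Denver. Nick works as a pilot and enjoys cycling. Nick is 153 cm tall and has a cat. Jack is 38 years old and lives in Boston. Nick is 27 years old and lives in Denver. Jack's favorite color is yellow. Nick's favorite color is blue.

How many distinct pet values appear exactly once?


Unique pet values: 3

3


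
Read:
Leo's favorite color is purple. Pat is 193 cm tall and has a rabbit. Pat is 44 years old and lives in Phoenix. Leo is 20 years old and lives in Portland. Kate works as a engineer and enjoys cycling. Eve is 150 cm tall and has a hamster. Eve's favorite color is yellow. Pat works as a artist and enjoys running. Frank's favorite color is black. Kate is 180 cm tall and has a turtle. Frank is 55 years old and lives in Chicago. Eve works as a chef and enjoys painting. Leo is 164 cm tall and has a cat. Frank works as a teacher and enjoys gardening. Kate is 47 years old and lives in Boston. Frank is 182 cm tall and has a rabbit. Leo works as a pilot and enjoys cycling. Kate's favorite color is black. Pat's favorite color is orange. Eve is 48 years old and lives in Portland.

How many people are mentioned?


People: Leo, Kate, Pat, Frank, Eve. Count = 5

5


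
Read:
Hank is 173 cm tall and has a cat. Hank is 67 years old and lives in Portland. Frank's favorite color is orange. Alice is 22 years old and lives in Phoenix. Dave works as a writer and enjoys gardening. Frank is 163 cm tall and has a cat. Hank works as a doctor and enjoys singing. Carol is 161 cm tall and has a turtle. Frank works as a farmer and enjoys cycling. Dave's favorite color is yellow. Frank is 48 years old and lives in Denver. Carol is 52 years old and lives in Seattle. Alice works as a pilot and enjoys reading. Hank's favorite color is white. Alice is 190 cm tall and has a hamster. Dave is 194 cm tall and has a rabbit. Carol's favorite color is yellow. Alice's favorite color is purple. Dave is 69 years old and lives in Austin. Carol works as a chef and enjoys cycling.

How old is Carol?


Carol is 52 years old

52


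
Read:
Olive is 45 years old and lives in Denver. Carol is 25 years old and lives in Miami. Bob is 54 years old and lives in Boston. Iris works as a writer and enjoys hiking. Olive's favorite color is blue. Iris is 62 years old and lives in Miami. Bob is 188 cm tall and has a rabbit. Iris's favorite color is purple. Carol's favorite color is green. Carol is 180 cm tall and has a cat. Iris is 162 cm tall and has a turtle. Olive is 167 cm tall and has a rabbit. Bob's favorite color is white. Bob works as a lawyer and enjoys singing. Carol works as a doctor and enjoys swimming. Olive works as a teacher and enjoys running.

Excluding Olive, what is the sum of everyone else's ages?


Sum (excluding Olive): 141

141


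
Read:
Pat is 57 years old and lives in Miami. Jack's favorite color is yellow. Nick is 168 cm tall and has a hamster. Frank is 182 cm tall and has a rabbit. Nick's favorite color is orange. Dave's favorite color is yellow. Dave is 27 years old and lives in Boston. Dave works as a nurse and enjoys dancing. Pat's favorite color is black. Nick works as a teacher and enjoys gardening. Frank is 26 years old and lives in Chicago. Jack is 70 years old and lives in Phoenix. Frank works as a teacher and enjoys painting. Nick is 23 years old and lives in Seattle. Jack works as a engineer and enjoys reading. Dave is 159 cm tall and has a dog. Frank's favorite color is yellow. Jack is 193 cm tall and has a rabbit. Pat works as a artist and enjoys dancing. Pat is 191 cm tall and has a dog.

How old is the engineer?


The engineer is Jack, age 70

70


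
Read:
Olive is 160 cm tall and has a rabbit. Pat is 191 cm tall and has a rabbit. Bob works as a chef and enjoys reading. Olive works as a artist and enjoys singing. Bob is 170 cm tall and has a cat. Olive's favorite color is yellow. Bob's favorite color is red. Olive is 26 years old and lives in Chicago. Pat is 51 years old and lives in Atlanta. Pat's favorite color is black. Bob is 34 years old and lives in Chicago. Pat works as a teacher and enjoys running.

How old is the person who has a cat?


Person with cat is Bob, age 34

34


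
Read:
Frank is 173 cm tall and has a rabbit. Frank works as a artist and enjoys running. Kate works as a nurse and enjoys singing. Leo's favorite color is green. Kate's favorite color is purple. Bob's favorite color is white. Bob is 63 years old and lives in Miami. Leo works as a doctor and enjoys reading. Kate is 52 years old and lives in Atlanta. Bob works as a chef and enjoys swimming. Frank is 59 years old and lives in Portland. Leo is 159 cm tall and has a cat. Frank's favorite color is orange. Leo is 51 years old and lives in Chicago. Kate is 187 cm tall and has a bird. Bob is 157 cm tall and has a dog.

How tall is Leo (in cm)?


Leo is 159 cm tall

159


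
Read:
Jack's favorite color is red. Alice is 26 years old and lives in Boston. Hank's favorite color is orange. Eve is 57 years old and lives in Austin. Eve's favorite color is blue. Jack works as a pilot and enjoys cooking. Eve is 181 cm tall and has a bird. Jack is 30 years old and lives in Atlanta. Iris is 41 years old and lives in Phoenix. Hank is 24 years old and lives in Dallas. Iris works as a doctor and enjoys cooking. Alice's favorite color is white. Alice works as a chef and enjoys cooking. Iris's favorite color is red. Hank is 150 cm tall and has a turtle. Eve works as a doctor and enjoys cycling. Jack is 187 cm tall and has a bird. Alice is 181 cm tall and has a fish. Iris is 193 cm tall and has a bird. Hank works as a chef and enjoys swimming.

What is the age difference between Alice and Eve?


|26 - 57| = 31

31


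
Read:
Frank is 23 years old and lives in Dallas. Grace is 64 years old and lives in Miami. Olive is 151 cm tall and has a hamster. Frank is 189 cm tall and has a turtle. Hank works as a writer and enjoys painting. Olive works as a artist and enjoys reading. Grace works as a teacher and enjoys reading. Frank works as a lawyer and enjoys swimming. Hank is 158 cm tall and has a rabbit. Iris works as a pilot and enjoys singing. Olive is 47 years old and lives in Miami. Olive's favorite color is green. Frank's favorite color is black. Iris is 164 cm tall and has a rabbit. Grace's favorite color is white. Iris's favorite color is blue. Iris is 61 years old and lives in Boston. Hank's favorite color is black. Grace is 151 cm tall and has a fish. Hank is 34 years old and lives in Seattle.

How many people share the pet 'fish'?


Count: 1

1


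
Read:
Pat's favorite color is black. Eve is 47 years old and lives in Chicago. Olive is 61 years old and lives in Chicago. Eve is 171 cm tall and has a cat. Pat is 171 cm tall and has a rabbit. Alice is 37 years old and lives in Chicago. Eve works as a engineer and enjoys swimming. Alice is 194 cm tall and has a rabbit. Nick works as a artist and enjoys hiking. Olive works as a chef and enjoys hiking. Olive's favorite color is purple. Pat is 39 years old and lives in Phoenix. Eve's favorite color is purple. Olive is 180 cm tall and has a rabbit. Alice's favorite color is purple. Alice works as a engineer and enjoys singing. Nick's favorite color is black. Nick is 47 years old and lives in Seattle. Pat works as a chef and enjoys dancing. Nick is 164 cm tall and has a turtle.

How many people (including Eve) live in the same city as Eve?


Eve lives in Chicago. Count = 3

3


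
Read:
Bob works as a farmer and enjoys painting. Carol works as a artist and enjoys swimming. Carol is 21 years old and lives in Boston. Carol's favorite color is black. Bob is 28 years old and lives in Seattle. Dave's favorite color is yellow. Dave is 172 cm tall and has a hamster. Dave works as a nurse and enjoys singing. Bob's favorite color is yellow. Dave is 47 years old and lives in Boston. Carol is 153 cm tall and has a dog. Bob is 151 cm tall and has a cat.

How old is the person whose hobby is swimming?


Person with hobby=swimming is Carol, age 21

21


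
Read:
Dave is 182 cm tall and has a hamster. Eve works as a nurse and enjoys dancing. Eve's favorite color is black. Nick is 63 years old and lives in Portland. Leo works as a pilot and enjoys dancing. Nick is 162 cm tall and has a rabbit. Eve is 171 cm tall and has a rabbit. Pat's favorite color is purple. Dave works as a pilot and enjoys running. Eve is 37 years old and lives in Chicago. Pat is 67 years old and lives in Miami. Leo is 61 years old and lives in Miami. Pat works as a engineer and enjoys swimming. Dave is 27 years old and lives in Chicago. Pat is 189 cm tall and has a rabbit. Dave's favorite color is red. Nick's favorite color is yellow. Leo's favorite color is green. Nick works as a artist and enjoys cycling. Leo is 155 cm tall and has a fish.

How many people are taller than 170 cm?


Taller than 170: 3

3


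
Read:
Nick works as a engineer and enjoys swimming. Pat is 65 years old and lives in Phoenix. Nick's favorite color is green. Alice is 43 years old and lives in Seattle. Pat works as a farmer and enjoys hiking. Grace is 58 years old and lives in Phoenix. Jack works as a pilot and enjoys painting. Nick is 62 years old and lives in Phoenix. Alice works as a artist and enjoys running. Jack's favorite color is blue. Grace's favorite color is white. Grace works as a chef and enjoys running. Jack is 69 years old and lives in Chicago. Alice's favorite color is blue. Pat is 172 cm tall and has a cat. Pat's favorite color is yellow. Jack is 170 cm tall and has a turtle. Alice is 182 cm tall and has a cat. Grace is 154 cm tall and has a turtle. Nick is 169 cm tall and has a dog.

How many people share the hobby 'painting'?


Count: 1

1


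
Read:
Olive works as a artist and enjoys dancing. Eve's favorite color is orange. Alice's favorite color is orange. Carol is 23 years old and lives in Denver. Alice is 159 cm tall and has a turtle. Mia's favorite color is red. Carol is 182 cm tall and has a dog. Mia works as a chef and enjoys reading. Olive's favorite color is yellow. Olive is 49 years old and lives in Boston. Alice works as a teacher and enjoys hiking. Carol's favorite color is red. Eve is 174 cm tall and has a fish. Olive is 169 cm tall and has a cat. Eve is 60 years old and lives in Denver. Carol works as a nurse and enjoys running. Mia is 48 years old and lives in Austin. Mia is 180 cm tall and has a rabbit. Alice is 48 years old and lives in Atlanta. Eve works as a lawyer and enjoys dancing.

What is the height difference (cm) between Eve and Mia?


|174 - 180| = 6

6


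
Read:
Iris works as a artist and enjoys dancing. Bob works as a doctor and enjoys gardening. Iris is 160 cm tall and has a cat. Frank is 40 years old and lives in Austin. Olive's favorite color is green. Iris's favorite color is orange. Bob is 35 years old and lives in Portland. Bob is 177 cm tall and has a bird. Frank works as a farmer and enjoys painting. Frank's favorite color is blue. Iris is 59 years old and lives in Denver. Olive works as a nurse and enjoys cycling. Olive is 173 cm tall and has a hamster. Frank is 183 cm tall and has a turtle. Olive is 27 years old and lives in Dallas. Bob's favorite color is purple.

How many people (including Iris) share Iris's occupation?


Iris is a artist. Count = 1

1


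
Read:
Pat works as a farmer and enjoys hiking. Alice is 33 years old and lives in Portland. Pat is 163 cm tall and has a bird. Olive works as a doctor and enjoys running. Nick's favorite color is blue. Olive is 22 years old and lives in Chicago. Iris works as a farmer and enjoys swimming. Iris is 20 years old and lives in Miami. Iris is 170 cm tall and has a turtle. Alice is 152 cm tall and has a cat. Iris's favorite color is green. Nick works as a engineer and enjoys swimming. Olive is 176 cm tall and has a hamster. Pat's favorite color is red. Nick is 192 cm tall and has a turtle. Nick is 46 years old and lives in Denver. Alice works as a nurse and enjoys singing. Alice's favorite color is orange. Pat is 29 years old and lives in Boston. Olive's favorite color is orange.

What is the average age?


Sum=150, n=5, avg=30

30


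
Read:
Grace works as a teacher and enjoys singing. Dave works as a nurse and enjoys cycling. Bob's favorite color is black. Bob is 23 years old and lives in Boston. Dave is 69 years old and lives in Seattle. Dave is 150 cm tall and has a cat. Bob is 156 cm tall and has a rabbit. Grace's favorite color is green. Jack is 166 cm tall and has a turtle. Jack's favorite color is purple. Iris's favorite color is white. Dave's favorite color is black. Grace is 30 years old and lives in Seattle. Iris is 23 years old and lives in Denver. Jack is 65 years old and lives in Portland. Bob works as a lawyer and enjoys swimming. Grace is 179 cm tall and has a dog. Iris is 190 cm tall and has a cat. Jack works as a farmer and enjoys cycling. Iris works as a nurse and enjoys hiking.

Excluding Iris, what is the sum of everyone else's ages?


Sum (excluding Iris): 187

187


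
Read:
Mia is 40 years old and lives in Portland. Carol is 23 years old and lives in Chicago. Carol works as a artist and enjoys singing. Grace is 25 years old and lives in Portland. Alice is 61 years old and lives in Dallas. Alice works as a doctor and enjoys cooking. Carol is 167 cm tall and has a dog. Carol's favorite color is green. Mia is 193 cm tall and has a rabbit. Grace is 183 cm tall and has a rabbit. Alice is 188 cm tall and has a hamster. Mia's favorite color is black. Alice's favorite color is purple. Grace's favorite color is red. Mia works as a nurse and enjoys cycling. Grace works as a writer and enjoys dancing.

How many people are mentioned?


People: Alice, Carol, Grace, Mia. Count = 4

4


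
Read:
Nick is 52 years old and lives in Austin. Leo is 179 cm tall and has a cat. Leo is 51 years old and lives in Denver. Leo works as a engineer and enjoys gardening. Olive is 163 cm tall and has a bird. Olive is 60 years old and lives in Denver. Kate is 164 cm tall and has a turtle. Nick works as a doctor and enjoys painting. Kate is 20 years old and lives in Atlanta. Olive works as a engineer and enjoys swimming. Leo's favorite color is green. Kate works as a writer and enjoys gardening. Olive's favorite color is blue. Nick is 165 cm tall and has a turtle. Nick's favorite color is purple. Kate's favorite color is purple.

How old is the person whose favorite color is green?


Person with favorite color=green is Leo, age 51

51


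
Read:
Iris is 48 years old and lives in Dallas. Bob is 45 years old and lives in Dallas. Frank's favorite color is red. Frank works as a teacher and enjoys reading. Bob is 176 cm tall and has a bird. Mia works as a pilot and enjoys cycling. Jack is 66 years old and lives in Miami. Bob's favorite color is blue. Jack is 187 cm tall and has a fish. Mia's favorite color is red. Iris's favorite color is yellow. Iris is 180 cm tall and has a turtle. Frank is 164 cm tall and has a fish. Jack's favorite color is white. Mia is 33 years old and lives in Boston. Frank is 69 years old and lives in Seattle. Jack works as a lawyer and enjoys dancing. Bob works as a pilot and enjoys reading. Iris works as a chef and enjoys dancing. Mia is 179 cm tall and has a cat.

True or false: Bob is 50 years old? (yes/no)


Bob is actually 45. no

no


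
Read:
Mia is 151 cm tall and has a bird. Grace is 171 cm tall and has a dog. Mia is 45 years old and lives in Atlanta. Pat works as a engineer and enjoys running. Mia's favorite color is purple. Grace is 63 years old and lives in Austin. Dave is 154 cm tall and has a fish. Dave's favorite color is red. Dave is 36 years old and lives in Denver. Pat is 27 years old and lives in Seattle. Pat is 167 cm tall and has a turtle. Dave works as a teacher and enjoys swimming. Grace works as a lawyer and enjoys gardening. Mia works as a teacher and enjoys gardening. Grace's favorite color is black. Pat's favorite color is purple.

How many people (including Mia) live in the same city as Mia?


Mia lives in Atlanta. Count = 1

1


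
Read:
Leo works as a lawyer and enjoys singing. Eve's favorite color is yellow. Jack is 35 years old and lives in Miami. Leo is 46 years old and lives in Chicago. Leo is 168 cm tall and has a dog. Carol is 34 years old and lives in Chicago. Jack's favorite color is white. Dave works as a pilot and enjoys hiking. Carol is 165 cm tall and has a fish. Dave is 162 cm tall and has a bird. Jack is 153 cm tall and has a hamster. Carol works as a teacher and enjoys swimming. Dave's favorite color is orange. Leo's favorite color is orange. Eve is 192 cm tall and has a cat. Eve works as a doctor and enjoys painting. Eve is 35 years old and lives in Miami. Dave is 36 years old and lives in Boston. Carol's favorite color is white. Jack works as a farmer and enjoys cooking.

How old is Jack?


Jack is 35 years old

35


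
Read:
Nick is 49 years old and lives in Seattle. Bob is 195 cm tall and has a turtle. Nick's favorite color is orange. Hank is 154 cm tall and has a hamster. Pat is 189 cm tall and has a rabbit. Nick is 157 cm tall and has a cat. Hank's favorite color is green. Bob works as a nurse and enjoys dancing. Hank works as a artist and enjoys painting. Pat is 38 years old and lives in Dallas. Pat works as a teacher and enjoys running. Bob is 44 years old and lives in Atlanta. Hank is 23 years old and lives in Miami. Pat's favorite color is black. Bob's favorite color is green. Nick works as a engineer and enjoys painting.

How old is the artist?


The artist is Hank, age 23

23


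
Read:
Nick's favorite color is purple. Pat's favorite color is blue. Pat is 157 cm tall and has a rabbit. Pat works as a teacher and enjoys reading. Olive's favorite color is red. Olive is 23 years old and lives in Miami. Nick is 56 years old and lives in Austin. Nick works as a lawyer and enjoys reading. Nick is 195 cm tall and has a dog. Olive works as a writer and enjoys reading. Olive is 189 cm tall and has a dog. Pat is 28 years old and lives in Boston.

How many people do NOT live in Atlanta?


Not in Atlanta: 3

3


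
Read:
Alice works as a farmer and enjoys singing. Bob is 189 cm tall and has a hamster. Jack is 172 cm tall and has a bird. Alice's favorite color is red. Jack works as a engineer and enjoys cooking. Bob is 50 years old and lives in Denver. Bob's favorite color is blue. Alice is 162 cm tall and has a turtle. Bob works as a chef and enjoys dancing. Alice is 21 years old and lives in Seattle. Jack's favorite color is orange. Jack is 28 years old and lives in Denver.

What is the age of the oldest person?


Oldest: Bob at 50

50


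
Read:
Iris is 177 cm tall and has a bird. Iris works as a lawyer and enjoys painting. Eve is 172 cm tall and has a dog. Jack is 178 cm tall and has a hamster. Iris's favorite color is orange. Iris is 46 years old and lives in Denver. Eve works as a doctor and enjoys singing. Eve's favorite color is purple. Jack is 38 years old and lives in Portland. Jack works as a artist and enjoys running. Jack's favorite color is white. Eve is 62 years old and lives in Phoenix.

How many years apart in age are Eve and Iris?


62 vs 46, diff = 16

16


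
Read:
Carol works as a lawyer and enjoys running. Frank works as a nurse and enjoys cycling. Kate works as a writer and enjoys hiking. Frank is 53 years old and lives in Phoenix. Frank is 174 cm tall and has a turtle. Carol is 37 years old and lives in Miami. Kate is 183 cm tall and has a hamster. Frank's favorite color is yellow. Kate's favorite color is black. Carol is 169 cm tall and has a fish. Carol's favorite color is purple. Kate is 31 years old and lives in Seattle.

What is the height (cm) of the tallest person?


Tallest: Kate at 183 cm

183


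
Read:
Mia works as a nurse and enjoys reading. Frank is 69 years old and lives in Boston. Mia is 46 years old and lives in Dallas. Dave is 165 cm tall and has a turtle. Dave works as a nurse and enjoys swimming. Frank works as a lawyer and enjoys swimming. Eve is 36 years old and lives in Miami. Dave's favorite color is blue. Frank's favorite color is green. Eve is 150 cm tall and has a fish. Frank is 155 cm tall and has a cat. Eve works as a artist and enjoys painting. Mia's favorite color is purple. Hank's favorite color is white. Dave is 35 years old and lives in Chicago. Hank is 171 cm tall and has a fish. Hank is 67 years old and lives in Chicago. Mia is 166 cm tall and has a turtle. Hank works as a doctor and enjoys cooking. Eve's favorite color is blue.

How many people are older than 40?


Filter: 3

3


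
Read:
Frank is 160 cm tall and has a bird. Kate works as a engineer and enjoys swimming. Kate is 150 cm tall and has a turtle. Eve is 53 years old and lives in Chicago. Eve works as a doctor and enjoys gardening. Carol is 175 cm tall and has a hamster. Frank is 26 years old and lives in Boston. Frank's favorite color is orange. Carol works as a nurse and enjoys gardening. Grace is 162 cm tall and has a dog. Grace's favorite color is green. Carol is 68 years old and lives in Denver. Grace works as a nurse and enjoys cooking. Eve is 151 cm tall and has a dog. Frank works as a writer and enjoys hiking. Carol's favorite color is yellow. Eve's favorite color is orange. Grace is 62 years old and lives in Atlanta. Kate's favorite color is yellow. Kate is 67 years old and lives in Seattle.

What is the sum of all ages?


68+53+26+62+67 = 276

276


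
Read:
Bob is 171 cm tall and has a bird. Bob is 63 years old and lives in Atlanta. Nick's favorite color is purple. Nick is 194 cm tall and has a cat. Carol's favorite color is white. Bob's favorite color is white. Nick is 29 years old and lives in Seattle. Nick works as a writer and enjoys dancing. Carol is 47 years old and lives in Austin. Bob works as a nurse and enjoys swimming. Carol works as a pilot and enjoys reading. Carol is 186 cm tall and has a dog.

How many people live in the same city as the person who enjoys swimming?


Person with hobby swimming is Bob, city Atlanta. Count = 1

1


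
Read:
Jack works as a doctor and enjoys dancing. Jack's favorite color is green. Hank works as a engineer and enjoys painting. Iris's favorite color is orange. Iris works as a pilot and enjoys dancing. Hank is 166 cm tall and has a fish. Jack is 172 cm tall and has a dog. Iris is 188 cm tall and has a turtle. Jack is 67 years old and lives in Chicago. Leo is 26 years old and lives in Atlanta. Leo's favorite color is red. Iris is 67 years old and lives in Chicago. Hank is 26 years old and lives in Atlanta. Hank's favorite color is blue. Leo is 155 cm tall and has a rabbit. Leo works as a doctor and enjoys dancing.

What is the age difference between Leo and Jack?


|26 - 67| = 41

41


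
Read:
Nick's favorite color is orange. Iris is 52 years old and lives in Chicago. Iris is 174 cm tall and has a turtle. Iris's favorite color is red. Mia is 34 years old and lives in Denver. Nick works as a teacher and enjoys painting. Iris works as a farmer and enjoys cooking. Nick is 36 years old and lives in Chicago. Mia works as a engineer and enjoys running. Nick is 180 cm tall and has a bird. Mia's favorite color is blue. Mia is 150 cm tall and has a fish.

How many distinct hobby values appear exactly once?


Unique hobby values: 3

3


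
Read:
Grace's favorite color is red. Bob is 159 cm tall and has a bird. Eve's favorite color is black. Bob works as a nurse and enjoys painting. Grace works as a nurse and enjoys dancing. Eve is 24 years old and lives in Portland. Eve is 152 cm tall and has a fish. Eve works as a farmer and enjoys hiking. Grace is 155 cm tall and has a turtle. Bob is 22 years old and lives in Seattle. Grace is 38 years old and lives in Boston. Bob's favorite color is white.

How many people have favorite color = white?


Count: 1

1


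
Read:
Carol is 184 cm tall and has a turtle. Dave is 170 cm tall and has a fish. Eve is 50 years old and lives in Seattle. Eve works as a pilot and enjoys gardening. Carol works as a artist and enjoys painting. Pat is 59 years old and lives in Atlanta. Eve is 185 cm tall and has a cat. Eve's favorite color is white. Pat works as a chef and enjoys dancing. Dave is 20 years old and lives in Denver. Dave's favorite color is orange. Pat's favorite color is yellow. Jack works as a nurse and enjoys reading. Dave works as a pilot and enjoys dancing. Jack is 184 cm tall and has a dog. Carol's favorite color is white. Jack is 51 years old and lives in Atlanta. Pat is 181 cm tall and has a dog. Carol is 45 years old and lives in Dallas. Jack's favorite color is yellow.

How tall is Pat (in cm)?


Pat is 181 cm tall

181


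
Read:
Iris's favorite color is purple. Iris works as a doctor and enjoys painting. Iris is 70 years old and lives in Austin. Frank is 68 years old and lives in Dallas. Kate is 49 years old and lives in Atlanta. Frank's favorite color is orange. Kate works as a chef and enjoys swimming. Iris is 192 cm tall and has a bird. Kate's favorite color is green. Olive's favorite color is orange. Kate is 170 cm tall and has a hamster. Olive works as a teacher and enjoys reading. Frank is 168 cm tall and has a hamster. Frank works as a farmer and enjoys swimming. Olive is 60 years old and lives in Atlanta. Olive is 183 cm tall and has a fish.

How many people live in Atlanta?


Count in Atlanta: 2

2


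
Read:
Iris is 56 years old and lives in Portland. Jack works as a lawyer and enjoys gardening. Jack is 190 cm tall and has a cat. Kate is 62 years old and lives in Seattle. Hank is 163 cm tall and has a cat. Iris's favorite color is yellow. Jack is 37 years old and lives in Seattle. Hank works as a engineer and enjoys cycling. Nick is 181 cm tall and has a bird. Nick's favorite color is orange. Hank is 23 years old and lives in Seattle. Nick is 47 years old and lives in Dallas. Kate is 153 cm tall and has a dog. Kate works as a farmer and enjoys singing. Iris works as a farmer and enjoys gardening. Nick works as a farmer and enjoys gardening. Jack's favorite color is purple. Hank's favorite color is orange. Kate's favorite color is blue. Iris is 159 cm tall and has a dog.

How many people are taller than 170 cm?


Taller than 170: 2

2


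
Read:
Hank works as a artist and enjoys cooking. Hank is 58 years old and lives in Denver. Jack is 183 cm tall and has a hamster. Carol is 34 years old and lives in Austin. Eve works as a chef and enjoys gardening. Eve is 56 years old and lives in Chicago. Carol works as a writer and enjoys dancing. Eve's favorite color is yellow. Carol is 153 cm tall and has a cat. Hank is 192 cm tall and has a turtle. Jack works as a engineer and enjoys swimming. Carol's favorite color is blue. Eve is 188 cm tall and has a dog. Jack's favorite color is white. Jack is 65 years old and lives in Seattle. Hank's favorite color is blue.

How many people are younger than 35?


Filter: 1

1


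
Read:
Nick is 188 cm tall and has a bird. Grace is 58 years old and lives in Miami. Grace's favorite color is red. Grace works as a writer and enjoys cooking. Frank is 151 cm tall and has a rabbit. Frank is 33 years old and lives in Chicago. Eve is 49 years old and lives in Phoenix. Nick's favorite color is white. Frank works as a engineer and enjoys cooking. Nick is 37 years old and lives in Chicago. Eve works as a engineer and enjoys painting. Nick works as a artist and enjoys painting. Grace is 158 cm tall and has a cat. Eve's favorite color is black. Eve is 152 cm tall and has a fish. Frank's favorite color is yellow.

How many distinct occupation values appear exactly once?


Unique occupation values: 2

2


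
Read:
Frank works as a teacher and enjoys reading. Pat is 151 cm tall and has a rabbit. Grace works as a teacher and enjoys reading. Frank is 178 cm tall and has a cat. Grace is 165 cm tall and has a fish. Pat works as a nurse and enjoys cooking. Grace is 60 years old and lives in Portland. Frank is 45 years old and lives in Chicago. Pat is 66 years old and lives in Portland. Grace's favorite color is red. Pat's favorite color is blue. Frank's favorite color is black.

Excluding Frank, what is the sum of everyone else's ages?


Sum (excluding Frank): 126

126


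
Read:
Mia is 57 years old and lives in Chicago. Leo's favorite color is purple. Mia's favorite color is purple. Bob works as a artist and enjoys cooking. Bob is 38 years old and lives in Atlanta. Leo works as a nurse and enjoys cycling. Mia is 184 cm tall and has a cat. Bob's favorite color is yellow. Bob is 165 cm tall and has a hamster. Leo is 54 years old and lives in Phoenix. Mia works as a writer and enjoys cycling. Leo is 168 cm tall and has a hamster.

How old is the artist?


The artist is Bob, age 38

38


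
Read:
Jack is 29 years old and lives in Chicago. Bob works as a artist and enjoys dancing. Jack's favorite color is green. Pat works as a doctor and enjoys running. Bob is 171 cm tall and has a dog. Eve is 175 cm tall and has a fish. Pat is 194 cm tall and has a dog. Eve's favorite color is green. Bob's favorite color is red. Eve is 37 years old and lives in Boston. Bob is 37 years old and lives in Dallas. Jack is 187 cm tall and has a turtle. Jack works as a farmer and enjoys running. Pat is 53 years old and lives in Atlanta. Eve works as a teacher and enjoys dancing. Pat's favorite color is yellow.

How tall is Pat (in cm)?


Pat is 194 cm tall

194


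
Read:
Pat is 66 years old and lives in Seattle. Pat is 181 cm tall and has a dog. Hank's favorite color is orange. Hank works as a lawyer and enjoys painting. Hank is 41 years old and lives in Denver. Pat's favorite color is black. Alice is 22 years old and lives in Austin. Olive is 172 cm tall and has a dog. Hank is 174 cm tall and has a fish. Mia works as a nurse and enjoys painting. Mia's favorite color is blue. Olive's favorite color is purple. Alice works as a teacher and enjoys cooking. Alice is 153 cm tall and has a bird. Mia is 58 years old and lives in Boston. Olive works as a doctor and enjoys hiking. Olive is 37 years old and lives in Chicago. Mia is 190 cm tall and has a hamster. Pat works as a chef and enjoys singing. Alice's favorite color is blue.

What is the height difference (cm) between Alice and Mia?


|153 - 190| = 37

37


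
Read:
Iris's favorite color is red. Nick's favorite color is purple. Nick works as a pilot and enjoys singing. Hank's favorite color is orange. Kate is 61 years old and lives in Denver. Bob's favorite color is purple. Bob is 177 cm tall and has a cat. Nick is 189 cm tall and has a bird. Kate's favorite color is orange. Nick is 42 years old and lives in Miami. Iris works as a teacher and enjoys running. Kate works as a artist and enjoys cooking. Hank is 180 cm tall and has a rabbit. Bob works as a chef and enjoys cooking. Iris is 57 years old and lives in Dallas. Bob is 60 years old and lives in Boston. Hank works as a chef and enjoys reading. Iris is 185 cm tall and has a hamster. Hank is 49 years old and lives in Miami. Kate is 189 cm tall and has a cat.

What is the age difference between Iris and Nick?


|57 - 42| = 15

15


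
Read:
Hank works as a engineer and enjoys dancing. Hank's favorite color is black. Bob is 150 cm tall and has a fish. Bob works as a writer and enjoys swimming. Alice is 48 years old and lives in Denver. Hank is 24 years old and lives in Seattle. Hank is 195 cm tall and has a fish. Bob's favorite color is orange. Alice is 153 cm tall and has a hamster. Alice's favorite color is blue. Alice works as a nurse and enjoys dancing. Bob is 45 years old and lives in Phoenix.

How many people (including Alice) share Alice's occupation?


Alice is a nurse. Count = 1

1


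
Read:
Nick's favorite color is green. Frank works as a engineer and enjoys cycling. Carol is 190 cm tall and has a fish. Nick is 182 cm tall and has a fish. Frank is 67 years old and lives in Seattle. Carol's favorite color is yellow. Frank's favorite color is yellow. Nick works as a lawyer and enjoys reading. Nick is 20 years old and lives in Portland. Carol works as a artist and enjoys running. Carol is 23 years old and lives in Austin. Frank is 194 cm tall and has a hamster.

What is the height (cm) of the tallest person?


Tallest: Frank at 194 cm

194


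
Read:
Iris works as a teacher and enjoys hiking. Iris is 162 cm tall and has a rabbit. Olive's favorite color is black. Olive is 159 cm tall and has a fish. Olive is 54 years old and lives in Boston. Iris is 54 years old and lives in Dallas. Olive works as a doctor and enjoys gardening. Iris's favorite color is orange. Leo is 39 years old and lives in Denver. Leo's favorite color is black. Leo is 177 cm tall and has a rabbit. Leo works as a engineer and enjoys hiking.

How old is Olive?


Olive is 54 years old

54


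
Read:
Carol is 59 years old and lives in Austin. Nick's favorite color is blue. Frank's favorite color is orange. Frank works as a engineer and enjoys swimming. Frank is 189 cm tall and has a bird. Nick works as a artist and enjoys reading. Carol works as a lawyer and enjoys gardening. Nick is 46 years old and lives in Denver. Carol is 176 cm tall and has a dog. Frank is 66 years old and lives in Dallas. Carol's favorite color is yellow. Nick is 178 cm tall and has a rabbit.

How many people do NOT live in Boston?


Not in Boston: 3

3


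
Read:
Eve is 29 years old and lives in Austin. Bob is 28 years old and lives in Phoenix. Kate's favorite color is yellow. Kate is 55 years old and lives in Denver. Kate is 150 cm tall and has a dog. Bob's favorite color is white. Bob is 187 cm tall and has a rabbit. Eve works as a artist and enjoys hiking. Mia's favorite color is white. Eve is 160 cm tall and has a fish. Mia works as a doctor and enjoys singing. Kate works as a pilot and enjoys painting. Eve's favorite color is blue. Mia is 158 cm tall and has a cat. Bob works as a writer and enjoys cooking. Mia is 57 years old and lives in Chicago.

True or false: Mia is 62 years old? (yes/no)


Mia is actually 57. no

no


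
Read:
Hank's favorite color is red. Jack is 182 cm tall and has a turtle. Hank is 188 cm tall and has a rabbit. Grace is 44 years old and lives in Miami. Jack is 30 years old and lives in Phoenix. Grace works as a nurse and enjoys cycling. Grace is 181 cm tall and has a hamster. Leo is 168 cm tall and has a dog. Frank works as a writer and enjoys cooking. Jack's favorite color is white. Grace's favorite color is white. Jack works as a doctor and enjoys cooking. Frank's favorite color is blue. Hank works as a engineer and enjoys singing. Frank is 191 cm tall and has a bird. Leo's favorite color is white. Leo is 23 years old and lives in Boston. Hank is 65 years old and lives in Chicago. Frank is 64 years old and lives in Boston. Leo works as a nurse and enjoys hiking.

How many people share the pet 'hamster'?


Count: 1

1


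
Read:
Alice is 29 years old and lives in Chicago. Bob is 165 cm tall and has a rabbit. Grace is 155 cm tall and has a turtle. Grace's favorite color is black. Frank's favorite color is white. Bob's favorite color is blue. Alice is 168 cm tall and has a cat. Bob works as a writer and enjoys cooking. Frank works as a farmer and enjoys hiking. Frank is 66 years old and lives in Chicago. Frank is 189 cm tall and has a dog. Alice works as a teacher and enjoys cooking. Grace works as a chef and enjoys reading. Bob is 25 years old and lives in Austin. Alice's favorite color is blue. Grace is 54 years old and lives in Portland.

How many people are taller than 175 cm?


Taller than 175: 1

1


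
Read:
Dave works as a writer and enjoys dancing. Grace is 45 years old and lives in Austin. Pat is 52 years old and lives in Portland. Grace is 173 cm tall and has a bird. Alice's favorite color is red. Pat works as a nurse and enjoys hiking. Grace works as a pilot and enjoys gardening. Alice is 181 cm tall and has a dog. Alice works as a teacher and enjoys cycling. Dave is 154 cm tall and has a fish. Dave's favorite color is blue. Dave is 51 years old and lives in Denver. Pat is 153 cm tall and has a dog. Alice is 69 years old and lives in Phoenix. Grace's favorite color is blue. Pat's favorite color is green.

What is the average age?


Sum=217, n=4, avg=54.25

54.25


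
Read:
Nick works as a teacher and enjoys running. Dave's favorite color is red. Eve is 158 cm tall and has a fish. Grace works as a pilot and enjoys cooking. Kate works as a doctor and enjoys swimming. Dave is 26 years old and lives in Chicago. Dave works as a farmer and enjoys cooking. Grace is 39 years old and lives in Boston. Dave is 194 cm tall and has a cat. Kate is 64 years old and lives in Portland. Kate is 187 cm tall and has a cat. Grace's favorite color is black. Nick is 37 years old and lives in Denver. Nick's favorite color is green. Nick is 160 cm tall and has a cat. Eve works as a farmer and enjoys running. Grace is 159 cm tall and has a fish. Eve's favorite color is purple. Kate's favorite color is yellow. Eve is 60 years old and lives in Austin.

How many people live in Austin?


Count in Austin: 1

1


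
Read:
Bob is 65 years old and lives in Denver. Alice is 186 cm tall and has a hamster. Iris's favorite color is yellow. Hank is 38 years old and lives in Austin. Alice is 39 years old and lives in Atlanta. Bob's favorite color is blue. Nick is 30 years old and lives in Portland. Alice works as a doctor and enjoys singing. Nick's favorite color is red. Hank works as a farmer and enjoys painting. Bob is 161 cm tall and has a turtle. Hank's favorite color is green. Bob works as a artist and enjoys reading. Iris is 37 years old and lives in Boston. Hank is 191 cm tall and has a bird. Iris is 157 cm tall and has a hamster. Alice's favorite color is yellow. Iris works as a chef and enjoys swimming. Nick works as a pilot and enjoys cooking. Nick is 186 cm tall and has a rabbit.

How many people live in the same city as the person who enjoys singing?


Person with hobby singing is Alice, city Atlanta. Count = 1

1


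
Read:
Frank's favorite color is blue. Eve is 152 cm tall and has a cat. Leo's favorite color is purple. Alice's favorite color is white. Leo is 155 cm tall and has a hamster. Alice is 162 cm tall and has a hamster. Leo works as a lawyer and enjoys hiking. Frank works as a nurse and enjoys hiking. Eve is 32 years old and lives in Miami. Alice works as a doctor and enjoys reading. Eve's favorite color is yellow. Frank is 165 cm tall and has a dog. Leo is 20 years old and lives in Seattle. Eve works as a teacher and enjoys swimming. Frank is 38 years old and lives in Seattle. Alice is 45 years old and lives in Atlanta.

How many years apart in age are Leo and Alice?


20 vs 45, diff = 25

25


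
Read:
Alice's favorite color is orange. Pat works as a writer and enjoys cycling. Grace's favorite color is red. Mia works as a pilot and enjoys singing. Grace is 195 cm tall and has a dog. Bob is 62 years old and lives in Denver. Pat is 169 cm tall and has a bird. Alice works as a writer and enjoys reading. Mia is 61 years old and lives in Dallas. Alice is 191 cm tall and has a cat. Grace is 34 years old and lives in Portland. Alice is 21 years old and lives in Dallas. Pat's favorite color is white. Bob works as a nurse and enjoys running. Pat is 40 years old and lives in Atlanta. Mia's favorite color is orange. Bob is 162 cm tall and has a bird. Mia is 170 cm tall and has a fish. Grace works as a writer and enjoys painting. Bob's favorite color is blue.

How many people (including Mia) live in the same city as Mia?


Mia lives in Dallas. Count = 2

2
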